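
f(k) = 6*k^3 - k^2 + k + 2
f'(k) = 18*k^2 - 2*k + 1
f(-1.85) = -41.26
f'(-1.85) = 66.30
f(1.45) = 19.64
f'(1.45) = 35.94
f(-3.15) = -198.61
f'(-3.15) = 185.90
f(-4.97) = -764.25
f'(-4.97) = 455.56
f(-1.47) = -20.69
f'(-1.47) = 42.84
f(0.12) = 2.12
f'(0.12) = 1.02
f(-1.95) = -48.24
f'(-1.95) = 73.34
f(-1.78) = -36.79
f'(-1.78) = 61.59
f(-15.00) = -20488.00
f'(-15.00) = 4081.00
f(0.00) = 2.00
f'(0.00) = 1.00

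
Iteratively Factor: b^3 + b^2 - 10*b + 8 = (b - 2)*(b^2 + 3*b - 4) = (b - 2)*(b + 4)*(b - 1)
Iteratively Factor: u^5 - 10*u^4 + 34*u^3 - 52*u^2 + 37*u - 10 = (u - 1)*(u^4 - 9*u^3 + 25*u^2 - 27*u + 10) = (u - 1)^2*(u^3 - 8*u^2 + 17*u - 10) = (u - 2)*(u - 1)^2*(u^2 - 6*u + 5) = (u - 2)*(u - 1)^3*(u - 5)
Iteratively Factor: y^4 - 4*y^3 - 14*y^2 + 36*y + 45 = (y - 5)*(y^3 + y^2 - 9*y - 9) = (y - 5)*(y - 3)*(y^2 + 4*y + 3) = (y - 5)*(y - 3)*(y + 1)*(y + 3)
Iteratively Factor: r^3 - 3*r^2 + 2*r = (r)*(r^2 - 3*r + 2) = r*(r - 1)*(r - 2)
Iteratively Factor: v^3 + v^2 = (v + 1)*(v^2) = v*(v + 1)*(v)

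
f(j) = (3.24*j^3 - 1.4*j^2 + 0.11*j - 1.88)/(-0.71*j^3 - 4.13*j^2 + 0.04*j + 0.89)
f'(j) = (2.13*j^2 + 8.26*j - 0.04)*(3.24*j^3 - 1.4*j^2 + 0.11*j - 1.88)/(-0.71*j^3 - 4.13*j^2 + 0.04*j + 0.89)^2 + (9.72*j^2 - 2.8*j + 0.11)/(-0.71*j^3 - 4.13*j^2 + 0.04*j + 0.89)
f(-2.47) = 4.34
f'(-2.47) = -2.48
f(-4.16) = 13.23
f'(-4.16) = -10.82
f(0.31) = -3.89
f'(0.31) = -21.52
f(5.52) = -2.05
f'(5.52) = -0.22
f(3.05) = -1.34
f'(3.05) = -0.37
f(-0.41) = -10.44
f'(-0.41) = 153.03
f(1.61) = -0.64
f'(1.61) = -0.68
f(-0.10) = -2.26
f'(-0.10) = 2.83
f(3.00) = -1.33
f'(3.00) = -0.38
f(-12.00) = -9.17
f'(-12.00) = -0.74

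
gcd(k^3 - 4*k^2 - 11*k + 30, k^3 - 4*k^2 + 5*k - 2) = k - 2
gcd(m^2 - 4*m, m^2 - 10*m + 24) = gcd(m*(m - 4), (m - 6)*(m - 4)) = m - 4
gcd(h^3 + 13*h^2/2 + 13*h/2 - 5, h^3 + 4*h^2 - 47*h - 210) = h + 5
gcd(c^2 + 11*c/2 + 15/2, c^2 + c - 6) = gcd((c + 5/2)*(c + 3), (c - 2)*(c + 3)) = c + 3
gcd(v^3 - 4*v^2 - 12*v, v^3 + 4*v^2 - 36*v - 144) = v - 6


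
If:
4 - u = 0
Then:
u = 4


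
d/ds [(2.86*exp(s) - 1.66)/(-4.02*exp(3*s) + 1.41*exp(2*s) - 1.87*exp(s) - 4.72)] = (22.9944*exp(3*s) - 24.0522*exp(2*s) + 4.6812*exp(s) - 16.6034)*exp(s)/(16.1604*exp(6*s) - 11.3364*exp(5*s) + 17.0229*exp(4*s) + 32.6754*exp(3*s) - 9.8135*exp(2*s) + 17.6528*exp(s) + 22.2784)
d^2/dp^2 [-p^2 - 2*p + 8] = -2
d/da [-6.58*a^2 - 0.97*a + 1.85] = -13.16*a - 0.97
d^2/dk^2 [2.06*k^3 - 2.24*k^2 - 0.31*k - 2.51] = 12.36*k - 4.48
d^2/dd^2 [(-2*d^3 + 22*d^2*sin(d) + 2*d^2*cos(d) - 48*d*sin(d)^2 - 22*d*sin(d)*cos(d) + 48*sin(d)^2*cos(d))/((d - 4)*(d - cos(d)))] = 2*(-11*d^3*sin(d) + 88*d^2*sin(d) - 48*d^2*cos(2*d) - 176*d*sin(d) + 48*d*sin(2*d) - 88*d*cos(d) + 384*d*cos(2*d) + 88*sin(d) - 192*sin(2*d) + 352*cos(d) - 744*cos(2*d) - 56)/(d^3 - 12*d^2 + 48*d - 64)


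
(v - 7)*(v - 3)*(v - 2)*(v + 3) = v^4 - 9*v^3 + 5*v^2 + 81*v - 126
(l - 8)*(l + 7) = l^2 - l - 56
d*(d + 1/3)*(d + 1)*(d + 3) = d^4 + 13*d^3/3 + 13*d^2/3 + d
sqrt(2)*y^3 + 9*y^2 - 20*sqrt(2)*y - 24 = (y - 2*sqrt(2))*(y + 6*sqrt(2))*(sqrt(2)*y + 1)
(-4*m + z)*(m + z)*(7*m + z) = -28*m^3 - 25*m^2*z + 4*m*z^2 + z^3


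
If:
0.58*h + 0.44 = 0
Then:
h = -0.76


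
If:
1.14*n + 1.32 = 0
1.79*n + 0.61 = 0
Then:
No Solution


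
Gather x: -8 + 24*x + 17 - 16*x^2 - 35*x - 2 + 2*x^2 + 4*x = -14*x^2 - 7*x + 7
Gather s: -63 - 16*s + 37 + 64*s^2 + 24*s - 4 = 64*s^2 + 8*s - 30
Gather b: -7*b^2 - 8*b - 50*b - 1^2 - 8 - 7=-7*b^2 - 58*b - 16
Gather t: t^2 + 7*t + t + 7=t^2 + 8*t + 7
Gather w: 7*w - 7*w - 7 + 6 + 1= 0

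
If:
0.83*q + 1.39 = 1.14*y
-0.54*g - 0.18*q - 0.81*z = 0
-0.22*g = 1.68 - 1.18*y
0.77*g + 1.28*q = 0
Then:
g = -0.33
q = 0.20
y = 1.36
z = 0.17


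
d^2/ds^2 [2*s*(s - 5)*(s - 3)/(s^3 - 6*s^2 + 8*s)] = 4*(-2*s^3 + 21*s^2 - 78*s + 100)/(s^6 - 18*s^5 + 132*s^4 - 504*s^3 + 1056*s^2 - 1152*s + 512)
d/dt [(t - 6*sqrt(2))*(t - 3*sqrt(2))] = 2*t - 9*sqrt(2)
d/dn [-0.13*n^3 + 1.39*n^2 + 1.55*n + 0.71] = -0.39*n^2 + 2.78*n + 1.55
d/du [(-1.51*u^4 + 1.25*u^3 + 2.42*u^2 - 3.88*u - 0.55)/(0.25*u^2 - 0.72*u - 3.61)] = (-0.755*u^5 + 3.5741*u^4 + 20.0044*u^3 - 14.3099*u^2 - 17.1974*u + 13.6108)/(0.0625*u^4 - 0.36*u^3 - 1.2866*u^2 + 5.1984*u + 13.0321)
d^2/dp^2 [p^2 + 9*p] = 2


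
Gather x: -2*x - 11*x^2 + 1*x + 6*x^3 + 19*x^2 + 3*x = 6*x^3 + 8*x^2 + 2*x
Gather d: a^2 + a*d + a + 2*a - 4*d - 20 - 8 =a^2 + 3*a + d*(a - 4) - 28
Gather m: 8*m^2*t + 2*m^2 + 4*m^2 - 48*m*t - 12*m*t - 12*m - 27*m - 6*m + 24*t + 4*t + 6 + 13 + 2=m^2*(8*t + 6) + m*(-60*t - 45) + 28*t + 21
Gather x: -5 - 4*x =-4*x - 5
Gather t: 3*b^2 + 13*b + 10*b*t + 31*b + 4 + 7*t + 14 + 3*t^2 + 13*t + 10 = 3*b^2 + 44*b + 3*t^2 + t*(10*b + 20) + 28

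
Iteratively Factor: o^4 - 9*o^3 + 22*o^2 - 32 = (o - 4)*(o^3 - 5*o^2 + 2*o + 8) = (o - 4)*(o + 1)*(o^2 - 6*o + 8) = (o - 4)*(o - 2)*(o + 1)*(o - 4)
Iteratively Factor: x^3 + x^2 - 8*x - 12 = (x + 2)*(x^2 - x - 6) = (x + 2)^2*(x - 3)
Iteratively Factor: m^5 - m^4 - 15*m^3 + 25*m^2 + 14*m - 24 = (m + 4)*(m^4 - 5*m^3 + 5*m^2 + 5*m - 6) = (m - 1)*(m + 4)*(m^3 - 4*m^2 + m + 6) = (m - 1)*(m + 1)*(m + 4)*(m^2 - 5*m + 6) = (m - 3)*(m - 1)*(m + 1)*(m + 4)*(m - 2)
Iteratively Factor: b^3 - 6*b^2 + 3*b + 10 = (b + 1)*(b^2 - 7*b + 10) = (b - 5)*(b + 1)*(b - 2)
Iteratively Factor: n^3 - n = (n - 1)*(n^2 + n) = n*(n - 1)*(n + 1)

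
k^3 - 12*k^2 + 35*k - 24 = (k - 8)*(k - 3)*(k - 1)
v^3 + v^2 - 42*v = v*(v - 6)*(v + 7)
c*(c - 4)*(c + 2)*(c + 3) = c^4 + c^3 - 14*c^2 - 24*c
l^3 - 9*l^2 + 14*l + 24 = (l - 6)*(l - 4)*(l + 1)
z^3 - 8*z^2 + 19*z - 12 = (z - 4)*(z - 3)*(z - 1)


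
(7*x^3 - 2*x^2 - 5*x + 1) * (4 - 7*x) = -49*x^4 + 42*x^3 + 27*x^2 - 27*x + 4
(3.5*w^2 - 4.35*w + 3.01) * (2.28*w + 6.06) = 7.98*w^3 + 11.292*w^2 - 19.4982*w + 18.2406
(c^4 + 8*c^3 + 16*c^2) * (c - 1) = c^5 + 7*c^4 + 8*c^3 - 16*c^2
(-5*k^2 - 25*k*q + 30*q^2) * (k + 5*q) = -5*k^3 - 50*k^2*q - 95*k*q^2 + 150*q^3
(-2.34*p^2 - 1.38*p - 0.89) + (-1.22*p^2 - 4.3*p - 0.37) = -3.56*p^2 - 5.68*p - 1.26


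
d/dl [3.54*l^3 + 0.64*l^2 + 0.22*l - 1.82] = 10.62*l^2 + 1.28*l + 0.22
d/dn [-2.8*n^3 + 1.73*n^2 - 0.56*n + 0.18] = -8.4*n^2 + 3.46*n - 0.56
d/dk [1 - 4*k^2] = -8*k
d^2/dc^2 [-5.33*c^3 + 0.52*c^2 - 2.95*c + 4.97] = 1.04 - 31.98*c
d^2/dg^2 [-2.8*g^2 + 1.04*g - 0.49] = -5.60000000000000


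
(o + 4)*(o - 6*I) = o^2 + 4*o - 6*I*o - 24*I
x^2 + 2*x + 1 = (x + 1)^2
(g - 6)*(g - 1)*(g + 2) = g^3 - 5*g^2 - 8*g + 12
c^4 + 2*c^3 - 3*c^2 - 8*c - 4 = (c - 2)*(c + 1)^2*(c + 2)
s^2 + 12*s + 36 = (s + 6)^2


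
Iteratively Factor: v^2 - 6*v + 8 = (v - 4)*(v - 2)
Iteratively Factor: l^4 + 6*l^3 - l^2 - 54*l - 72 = (l + 2)*(l^3 + 4*l^2 - 9*l - 36) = (l + 2)*(l + 4)*(l^2 - 9) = (l + 2)*(l + 3)*(l + 4)*(l - 3)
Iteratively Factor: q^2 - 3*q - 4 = (q - 4)*(q + 1)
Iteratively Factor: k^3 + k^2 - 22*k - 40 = (k - 5)*(k^2 + 6*k + 8) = (k - 5)*(k + 4)*(k + 2)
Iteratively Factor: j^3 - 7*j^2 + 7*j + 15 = (j + 1)*(j^2 - 8*j + 15) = (j - 3)*(j + 1)*(j - 5)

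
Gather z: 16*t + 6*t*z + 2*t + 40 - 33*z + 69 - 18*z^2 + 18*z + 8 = 18*t - 18*z^2 + z*(6*t - 15) + 117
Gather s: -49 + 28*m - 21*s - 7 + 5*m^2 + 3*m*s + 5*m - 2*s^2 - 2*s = 5*m^2 + 33*m - 2*s^2 + s*(3*m - 23) - 56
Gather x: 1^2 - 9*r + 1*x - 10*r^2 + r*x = -10*r^2 - 9*r + x*(r + 1) + 1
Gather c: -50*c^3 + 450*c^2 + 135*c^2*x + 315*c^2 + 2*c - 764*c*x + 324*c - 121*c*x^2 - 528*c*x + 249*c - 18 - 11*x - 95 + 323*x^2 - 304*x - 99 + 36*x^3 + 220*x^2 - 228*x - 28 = -50*c^3 + c^2*(135*x + 765) + c*(-121*x^2 - 1292*x + 575) + 36*x^3 + 543*x^2 - 543*x - 240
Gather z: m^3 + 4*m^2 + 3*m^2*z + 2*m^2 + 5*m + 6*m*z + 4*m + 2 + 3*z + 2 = m^3 + 6*m^2 + 9*m + z*(3*m^2 + 6*m + 3) + 4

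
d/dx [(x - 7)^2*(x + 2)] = 3*(x - 7)*(x - 1)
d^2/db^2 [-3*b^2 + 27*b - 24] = -6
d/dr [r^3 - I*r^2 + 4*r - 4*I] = 3*r^2 - 2*I*r + 4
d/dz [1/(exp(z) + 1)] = -1/(4*cosh(z/2)^2)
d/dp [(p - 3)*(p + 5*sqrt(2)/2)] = 2*p - 3 + 5*sqrt(2)/2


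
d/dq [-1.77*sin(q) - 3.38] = -1.77*cos(q)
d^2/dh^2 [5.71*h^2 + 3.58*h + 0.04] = 11.4200000000000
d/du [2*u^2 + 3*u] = 4*u + 3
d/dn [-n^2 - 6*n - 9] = -2*n - 6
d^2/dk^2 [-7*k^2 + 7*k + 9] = -14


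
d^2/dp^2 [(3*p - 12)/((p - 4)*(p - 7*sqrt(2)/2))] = 48/(2*p - 7*sqrt(2))^3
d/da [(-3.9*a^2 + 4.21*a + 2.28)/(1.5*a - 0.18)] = (-5.85*a^2 + 1.404*a - 4.1778)/(2.25*a^2 - 0.54*a + 0.0324)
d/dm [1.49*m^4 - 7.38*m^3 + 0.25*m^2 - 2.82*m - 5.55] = 5.96*m^3 - 22.14*m^2 + 0.5*m - 2.82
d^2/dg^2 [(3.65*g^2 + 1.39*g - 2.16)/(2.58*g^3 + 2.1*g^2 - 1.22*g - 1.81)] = (48.59172*g^6 + 55.514376*g^5 - 58.415328*g^4 + 91.093428*g^3 + 144.77346*g^2 + 4.383252*g - 5.073474)/(17.173512*g^9 + 41.93532*g^8 + 9.770976*g^7 - 66.543012*g^6 - 63.459864*g^5 + 19.613556*g^4 + 51.364486*g^3 + 12.557418*g^2 - 11.990526*g - 5.929741)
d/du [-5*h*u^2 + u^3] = u*(-10*h + 3*u)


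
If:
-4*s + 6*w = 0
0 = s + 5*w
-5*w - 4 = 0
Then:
No Solution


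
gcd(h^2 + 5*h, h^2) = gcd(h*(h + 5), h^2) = h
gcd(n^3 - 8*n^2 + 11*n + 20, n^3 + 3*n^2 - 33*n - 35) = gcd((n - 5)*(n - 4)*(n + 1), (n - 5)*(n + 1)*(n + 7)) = n^2 - 4*n - 5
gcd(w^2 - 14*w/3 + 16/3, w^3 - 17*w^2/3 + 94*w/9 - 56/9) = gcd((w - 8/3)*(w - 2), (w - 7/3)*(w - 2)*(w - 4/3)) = w - 2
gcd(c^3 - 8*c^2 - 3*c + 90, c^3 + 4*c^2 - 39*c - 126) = c^2 - 3*c - 18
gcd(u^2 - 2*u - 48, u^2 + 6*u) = u + 6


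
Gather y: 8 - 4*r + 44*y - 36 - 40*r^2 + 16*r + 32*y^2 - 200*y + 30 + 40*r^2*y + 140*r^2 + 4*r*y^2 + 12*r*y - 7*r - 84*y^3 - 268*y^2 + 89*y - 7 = 100*r^2 + 5*r - 84*y^3 + y^2*(4*r - 236) + y*(40*r^2 + 12*r - 67) - 5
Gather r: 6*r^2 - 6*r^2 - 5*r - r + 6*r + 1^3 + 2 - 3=0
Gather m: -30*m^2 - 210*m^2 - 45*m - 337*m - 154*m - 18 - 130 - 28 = -240*m^2 - 536*m - 176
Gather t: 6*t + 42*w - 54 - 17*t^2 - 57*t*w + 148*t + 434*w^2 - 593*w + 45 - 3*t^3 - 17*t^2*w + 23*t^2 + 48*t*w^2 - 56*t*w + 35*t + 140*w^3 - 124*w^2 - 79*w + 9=-3*t^3 + t^2*(6 - 17*w) + t*(48*w^2 - 113*w + 189) + 140*w^3 + 310*w^2 - 630*w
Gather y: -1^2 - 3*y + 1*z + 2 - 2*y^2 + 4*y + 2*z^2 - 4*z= -2*y^2 + y + 2*z^2 - 3*z + 1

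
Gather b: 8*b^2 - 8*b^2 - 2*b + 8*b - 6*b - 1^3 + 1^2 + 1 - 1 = 0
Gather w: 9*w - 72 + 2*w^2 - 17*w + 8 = 2*w^2 - 8*w - 64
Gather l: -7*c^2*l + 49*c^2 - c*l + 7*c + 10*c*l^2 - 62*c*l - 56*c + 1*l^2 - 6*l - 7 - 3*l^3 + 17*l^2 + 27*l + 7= 49*c^2 - 49*c - 3*l^3 + l^2*(10*c + 18) + l*(-7*c^2 - 63*c + 21)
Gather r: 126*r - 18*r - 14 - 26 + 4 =108*r - 36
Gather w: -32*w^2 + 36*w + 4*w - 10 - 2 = -32*w^2 + 40*w - 12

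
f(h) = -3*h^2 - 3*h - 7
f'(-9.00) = 51.00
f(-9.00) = -223.00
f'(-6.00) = 33.00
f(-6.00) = -97.00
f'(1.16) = -9.96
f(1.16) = -14.52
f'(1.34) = -11.04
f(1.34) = -16.41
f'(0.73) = -7.38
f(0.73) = -10.79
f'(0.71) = -7.26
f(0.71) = -10.64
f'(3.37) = -23.22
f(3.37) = -51.18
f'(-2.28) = 10.68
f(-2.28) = -15.76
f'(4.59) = -30.54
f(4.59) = -83.97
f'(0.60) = -6.60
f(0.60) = -9.88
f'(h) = -6*h - 3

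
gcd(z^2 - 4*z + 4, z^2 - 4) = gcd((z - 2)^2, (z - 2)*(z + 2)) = z - 2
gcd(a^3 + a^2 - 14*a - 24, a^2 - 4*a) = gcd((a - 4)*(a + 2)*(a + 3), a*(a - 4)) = a - 4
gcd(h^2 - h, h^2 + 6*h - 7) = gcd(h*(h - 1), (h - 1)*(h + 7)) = h - 1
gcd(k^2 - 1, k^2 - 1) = k^2 - 1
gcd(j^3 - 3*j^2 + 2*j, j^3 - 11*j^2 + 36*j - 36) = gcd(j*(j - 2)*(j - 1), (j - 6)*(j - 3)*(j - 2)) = j - 2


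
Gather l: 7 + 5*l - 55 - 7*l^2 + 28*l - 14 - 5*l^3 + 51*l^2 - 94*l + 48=-5*l^3 + 44*l^2 - 61*l - 14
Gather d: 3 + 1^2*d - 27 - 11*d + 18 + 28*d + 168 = 18*d + 162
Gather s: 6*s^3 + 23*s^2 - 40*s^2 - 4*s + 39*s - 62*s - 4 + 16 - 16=6*s^3 - 17*s^2 - 27*s - 4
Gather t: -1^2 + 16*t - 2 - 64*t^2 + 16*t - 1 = -64*t^2 + 32*t - 4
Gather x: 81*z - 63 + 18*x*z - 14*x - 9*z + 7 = x*(18*z - 14) + 72*z - 56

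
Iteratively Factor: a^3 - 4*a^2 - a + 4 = (a - 1)*(a^2 - 3*a - 4) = (a - 4)*(a - 1)*(a + 1)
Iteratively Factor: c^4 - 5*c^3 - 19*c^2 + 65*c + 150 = (c - 5)*(c^3 - 19*c - 30) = (c - 5)*(c + 2)*(c^2 - 2*c - 15) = (c - 5)^2*(c + 2)*(c + 3)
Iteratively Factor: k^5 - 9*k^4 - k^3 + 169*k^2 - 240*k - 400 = (k - 5)*(k^4 - 4*k^3 - 21*k^2 + 64*k + 80) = (k - 5)*(k + 4)*(k^3 - 8*k^2 + 11*k + 20) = (k - 5)*(k + 1)*(k + 4)*(k^2 - 9*k + 20) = (k - 5)*(k - 4)*(k + 1)*(k + 4)*(k - 5)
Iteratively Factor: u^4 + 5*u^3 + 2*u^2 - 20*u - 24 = (u + 2)*(u^3 + 3*u^2 - 4*u - 12) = (u - 2)*(u + 2)*(u^2 + 5*u + 6) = (u - 2)*(u + 2)^2*(u + 3)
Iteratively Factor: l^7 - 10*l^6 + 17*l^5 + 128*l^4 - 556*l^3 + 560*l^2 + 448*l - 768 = (l - 3)*(l^6 - 7*l^5 - 4*l^4 + 116*l^3 - 208*l^2 - 64*l + 256) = (l - 4)*(l - 3)*(l^5 - 3*l^4 - 16*l^3 + 52*l^2 - 64) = (l - 4)*(l - 3)*(l + 1)*(l^4 - 4*l^3 - 12*l^2 + 64*l - 64) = (l - 4)*(l - 3)*(l - 2)*(l + 1)*(l^3 - 2*l^2 - 16*l + 32) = (l - 4)*(l - 3)*(l - 2)*(l + 1)*(l + 4)*(l^2 - 6*l + 8) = (l - 4)*(l - 3)*(l - 2)^2*(l + 1)*(l + 4)*(l - 4)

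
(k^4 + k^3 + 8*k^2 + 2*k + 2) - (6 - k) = k^4 + k^3 + 8*k^2 + 3*k - 4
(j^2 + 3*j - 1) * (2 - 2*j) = -2*j^3 - 4*j^2 + 8*j - 2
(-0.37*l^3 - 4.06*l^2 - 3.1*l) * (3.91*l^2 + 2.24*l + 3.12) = -1.4467*l^5 - 16.7034*l^4 - 22.3698*l^3 - 19.6112*l^2 - 9.672*l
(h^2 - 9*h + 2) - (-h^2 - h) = 2*h^2 - 8*h + 2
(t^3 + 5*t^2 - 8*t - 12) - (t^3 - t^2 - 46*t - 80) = 6*t^2 + 38*t + 68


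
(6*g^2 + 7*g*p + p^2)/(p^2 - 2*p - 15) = (6*g^2 + 7*g*p + p^2)/(p^2 - 2*p - 15)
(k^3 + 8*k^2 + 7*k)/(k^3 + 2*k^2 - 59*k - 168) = k*(k + 1)/(k^2 - 5*k - 24)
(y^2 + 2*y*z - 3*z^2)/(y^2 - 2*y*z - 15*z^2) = (y - z)/(y - 5*z)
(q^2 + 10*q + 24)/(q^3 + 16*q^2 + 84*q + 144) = 1/(q + 6)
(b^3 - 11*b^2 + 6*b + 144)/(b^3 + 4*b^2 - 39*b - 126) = (b - 8)/(b + 7)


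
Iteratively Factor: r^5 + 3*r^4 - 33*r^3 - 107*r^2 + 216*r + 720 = (r + 4)*(r^4 - r^3 - 29*r^2 + 9*r + 180) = (r + 4)^2*(r^3 - 5*r^2 - 9*r + 45) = (r + 3)*(r + 4)^2*(r^2 - 8*r + 15) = (r - 5)*(r + 3)*(r + 4)^2*(r - 3)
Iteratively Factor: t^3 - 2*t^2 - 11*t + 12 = (t - 4)*(t^2 + 2*t - 3) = (t - 4)*(t - 1)*(t + 3)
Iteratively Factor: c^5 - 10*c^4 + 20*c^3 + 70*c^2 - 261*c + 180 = (c + 3)*(c^4 - 13*c^3 + 59*c^2 - 107*c + 60) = (c - 4)*(c + 3)*(c^3 - 9*c^2 + 23*c - 15) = (c - 4)*(c - 1)*(c + 3)*(c^2 - 8*c + 15) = (c - 4)*(c - 3)*(c - 1)*(c + 3)*(c - 5)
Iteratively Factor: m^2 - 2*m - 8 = (m - 4)*(m + 2)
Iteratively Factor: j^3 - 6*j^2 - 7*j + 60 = (j - 5)*(j^2 - j - 12) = (j - 5)*(j - 4)*(j + 3)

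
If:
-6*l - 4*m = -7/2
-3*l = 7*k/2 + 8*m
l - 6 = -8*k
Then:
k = 94/151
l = 154/151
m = -791/1208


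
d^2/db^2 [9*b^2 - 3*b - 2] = 18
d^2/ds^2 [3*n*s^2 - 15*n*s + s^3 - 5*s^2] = 6*n + 6*s - 10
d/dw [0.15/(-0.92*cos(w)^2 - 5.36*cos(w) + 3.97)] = -(0.276*cos(w) + 0.804)*sin(w)/(0.92*cos(w)^2 + 5.36*cos(w) - 3.97)^2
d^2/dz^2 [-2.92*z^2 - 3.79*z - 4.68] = -5.84000000000000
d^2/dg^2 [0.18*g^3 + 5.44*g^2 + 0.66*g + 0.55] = 1.08*g + 10.88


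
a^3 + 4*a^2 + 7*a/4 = a*(a + 1/2)*(a + 7/2)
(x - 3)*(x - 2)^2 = x^3 - 7*x^2 + 16*x - 12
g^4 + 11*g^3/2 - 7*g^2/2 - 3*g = g*(g - 1)*(g + 1/2)*(g + 6)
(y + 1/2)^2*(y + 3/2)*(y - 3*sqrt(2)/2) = y^4 - 3*sqrt(2)*y^3/2 + 5*y^3/2 - 15*sqrt(2)*y^2/4 + 7*y^2/4 - 21*sqrt(2)*y/8 + 3*y/8 - 9*sqrt(2)/16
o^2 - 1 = (o - 1)*(o + 1)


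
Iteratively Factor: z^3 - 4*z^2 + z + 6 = (z - 2)*(z^2 - 2*z - 3) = (z - 2)*(z + 1)*(z - 3)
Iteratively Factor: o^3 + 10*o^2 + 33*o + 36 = (o + 4)*(o^2 + 6*o + 9) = (o + 3)*(o + 4)*(o + 3)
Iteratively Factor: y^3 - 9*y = (y - 3)*(y^2 + 3*y) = (y - 3)*(y + 3)*(y)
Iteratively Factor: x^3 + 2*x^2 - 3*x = (x + 3)*(x^2 - x) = (x - 1)*(x + 3)*(x)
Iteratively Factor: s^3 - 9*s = (s)*(s^2 - 9) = s*(s - 3)*(s + 3)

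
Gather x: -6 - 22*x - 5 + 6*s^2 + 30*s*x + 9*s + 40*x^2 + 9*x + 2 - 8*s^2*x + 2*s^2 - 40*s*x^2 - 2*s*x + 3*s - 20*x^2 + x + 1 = 8*s^2 + 12*s + x^2*(20 - 40*s) + x*(-8*s^2 + 28*s - 12) - 8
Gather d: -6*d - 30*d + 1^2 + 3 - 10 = -36*d - 6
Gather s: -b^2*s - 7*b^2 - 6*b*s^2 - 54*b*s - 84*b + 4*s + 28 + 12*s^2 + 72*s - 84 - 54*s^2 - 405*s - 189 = -7*b^2 - 84*b + s^2*(-6*b - 42) + s*(-b^2 - 54*b - 329) - 245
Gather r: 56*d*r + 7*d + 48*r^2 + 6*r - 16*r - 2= 7*d + 48*r^2 + r*(56*d - 10) - 2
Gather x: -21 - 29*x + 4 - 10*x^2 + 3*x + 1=-10*x^2 - 26*x - 16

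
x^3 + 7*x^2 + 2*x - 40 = (x - 2)*(x + 4)*(x + 5)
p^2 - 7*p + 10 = (p - 5)*(p - 2)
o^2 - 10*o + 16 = (o - 8)*(o - 2)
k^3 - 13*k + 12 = (k - 3)*(k - 1)*(k + 4)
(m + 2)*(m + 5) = m^2 + 7*m + 10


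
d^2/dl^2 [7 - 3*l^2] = -6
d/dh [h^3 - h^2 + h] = 3*h^2 - 2*h + 1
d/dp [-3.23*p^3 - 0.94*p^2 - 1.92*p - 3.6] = -9.69*p^2 - 1.88*p - 1.92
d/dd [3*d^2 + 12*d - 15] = 6*d + 12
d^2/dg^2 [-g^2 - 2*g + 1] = -2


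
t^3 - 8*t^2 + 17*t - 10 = (t - 5)*(t - 2)*(t - 1)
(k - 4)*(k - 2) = k^2 - 6*k + 8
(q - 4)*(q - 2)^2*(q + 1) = q^4 - 7*q^3 + 12*q^2 + 4*q - 16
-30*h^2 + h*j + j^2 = (-5*h + j)*(6*h + j)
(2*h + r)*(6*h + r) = 12*h^2 + 8*h*r + r^2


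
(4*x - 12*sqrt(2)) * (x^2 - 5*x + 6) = 4*x^3 - 20*x^2 - 12*sqrt(2)*x^2 + 24*x + 60*sqrt(2)*x - 72*sqrt(2)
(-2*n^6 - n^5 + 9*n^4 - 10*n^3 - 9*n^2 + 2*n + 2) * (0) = 0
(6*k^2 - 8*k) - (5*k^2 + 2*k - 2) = k^2 - 10*k + 2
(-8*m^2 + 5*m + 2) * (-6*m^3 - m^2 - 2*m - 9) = 48*m^5 - 22*m^4 - m^3 + 60*m^2 - 49*m - 18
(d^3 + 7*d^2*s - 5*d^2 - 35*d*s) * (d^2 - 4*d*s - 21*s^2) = d^5 + 3*d^4*s - 5*d^4 - 49*d^3*s^2 - 15*d^3*s - 147*d^2*s^3 + 245*d^2*s^2 + 735*d*s^3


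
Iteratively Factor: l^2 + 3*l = (l)*(l + 3)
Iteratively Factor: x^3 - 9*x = (x - 3)*(x^2 + 3*x) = (x - 3)*(x + 3)*(x)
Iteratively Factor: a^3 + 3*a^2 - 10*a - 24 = (a - 3)*(a^2 + 6*a + 8) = (a - 3)*(a + 2)*(a + 4)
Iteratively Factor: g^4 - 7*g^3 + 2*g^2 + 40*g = (g + 2)*(g^3 - 9*g^2 + 20*g) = g*(g + 2)*(g^2 - 9*g + 20) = g*(g - 4)*(g + 2)*(g - 5)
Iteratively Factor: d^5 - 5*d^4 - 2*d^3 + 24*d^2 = (d - 4)*(d^4 - d^3 - 6*d^2) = d*(d - 4)*(d^3 - d^2 - 6*d) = d^2*(d - 4)*(d^2 - d - 6) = d^2*(d - 4)*(d - 3)*(d + 2)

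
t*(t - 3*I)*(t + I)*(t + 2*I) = t^4 + 7*t^2 + 6*I*t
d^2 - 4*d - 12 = (d - 6)*(d + 2)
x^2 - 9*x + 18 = (x - 6)*(x - 3)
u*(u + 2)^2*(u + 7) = u^4 + 11*u^3 + 32*u^2 + 28*u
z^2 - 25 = (z - 5)*(z + 5)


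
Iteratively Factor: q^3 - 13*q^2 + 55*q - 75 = (q - 3)*(q^2 - 10*q + 25) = (q - 5)*(q - 3)*(q - 5)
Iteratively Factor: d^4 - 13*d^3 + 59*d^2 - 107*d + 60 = (d - 5)*(d^3 - 8*d^2 + 19*d - 12) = (d - 5)*(d - 4)*(d^2 - 4*d + 3) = (d - 5)*(d - 4)*(d - 1)*(d - 3)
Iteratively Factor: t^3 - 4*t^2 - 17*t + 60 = (t - 3)*(t^2 - t - 20) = (t - 3)*(t + 4)*(t - 5)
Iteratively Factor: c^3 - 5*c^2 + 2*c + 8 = (c - 4)*(c^2 - c - 2) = (c - 4)*(c + 1)*(c - 2)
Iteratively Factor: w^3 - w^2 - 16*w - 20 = (w - 5)*(w^2 + 4*w + 4) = (w - 5)*(w + 2)*(w + 2)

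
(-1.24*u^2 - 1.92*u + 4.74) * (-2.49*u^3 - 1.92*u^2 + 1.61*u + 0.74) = 3.0876*u^5 + 7.1616*u^4 - 10.1126*u^3 - 13.1096*u^2 + 6.2106*u + 3.5076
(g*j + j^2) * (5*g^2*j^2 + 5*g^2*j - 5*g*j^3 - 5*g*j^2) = 5*g^3*j^3 + 5*g^3*j^2 - 5*g*j^5 - 5*g*j^4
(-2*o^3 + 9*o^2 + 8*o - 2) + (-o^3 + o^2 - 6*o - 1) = -3*o^3 + 10*o^2 + 2*o - 3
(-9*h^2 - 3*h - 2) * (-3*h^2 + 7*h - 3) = 27*h^4 - 54*h^3 + 12*h^2 - 5*h + 6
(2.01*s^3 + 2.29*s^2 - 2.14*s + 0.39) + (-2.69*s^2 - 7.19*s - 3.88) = 2.01*s^3 - 0.4*s^2 - 9.33*s - 3.49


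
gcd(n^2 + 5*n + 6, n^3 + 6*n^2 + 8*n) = n + 2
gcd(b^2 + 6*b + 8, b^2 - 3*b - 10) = b + 2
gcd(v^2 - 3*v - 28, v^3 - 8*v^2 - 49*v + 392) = v - 7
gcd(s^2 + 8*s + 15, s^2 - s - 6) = 1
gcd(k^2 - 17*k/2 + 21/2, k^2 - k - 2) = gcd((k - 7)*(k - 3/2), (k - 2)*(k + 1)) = 1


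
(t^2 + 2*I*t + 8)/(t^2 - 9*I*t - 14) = (t + 4*I)/(t - 7*I)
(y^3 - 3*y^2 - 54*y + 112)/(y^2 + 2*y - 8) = (y^2 - y - 56)/(y + 4)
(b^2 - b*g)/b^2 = (b - g)/b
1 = 1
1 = 1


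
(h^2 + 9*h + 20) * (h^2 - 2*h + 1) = h^4 + 7*h^3 + 3*h^2 - 31*h + 20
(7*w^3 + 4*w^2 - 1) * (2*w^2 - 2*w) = 14*w^5 - 6*w^4 - 8*w^3 - 2*w^2 + 2*w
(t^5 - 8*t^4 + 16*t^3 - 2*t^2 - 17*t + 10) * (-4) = -4*t^5 + 32*t^4 - 64*t^3 + 8*t^2 + 68*t - 40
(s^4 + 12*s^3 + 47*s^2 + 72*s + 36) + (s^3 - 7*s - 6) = s^4 + 13*s^3 + 47*s^2 + 65*s + 30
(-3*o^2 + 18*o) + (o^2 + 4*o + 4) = -2*o^2 + 22*o + 4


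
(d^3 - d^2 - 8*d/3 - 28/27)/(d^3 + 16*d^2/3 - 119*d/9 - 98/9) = (d + 2/3)/(d + 7)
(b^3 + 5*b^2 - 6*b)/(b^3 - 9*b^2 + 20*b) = (b^2 + 5*b - 6)/(b^2 - 9*b + 20)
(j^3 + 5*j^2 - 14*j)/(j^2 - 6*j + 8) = j*(j + 7)/(j - 4)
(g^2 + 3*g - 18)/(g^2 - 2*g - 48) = (g - 3)/(g - 8)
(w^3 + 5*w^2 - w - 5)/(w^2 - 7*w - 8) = (w^2 + 4*w - 5)/(w - 8)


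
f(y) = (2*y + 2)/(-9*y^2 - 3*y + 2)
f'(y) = (2*y + 2)*(18*y + 3)/(-9*y^2 - 3*y + 2)^2 + 2/(-9*y^2 - 3*y + 2) = 2*(9*y^2 + 18*y + 5)/(81*y^4 + 54*y^3 - 27*y^2 - 12*y + 4)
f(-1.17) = 0.05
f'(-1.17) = -0.16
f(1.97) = -0.15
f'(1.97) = 0.10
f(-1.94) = 0.07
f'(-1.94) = 0.01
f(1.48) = -0.22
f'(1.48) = 0.21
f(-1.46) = 0.07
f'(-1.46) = -0.03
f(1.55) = -0.21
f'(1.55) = 0.19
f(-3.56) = 0.05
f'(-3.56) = 0.01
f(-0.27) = 0.68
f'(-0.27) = 0.34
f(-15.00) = 0.01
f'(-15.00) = 0.00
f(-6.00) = 0.03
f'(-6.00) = 0.00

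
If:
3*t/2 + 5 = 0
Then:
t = -10/3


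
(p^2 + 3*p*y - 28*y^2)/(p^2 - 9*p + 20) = (p^2 + 3*p*y - 28*y^2)/(p^2 - 9*p + 20)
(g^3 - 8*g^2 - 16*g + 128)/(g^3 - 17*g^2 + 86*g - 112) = (g^2 - 16)/(g^2 - 9*g + 14)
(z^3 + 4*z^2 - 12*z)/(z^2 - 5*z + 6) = z*(z + 6)/(z - 3)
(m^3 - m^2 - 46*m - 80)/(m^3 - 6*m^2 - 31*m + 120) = (m + 2)/(m - 3)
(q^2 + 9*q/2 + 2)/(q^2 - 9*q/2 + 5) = (2*q^2 + 9*q + 4)/(2*q^2 - 9*q + 10)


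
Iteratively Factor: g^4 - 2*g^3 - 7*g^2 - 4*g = (g + 1)*(g^3 - 3*g^2 - 4*g) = g*(g + 1)*(g^2 - 3*g - 4) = g*(g - 4)*(g + 1)*(g + 1)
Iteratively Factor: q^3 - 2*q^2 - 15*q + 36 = (q - 3)*(q^2 + q - 12) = (q - 3)*(q + 4)*(q - 3)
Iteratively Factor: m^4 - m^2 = (m - 1)*(m^3 + m^2) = (m - 1)*(m + 1)*(m^2) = m*(m - 1)*(m + 1)*(m)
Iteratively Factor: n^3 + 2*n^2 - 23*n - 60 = (n + 4)*(n^2 - 2*n - 15) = (n + 3)*(n + 4)*(n - 5)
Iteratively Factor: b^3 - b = (b)*(b^2 - 1) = b*(b + 1)*(b - 1)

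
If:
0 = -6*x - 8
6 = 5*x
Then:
No Solution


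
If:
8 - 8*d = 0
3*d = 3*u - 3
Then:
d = 1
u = 2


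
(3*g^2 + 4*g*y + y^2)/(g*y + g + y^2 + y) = (3*g + y)/(y + 1)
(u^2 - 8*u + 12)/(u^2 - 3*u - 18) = (u - 2)/(u + 3)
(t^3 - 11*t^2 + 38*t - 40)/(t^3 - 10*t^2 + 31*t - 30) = (t - 4)/(t - 3)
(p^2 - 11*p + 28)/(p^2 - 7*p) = (p - 4)/p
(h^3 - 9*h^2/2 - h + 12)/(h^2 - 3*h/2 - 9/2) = (h^2 - 6*h + 8)/(h - 3)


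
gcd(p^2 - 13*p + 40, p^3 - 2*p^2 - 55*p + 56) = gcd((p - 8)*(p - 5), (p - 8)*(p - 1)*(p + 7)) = p - 8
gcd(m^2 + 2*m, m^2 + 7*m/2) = m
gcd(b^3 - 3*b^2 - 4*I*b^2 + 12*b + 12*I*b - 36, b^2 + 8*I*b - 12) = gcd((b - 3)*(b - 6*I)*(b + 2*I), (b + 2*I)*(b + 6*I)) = b + 2*I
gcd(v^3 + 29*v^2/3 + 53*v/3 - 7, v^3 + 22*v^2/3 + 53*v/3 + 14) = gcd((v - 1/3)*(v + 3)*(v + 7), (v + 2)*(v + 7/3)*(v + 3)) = v + 3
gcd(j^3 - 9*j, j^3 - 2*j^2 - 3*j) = j^2 - 3*j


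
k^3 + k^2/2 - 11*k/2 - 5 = (k - 5/2)*(k + 1)*(k + 2)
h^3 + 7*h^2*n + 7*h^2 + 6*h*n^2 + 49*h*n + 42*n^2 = (h + 7)*(h + n)*(h + 6*n)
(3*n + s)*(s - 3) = 3*n*s - 9*n + s^2 - 3*s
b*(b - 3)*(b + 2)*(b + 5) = b^4 + 4*b^3 - 11*b^2 - 30*b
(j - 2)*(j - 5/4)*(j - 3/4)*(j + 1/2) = j^4 - 7*j^3/2 + 47*j^2/16 + 19*j/32 - 15/16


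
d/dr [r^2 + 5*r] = 2*r + 5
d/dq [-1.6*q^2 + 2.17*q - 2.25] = 2.17 - 3.2*q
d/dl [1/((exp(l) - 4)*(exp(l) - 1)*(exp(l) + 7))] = -((exp(l) - 4)*(exp(l) - 1) + (exp(l) - 4)*(exp(l) + 7) + (exp(l) - 1)*(exp(l) + 7))/(4*(exp(l) - 4)^2*(exp(l) + 7)^2*sinh(l/2)^2)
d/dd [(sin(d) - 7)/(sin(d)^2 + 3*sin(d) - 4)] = (14*sin(d) + cos(d)^2 + 16)*cos(d)/((sin(d) - 1)^2*(sin(d) + 4)^2)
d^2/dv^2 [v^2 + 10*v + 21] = 2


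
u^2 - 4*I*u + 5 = (u - 5*I)*(u + I)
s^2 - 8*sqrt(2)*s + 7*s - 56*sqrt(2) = (s + 7)*(s - 8*sqrt(2))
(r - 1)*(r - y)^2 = r^3 - 2*r^2*y - r^2 + r*y^2 + 2*r*y - y^2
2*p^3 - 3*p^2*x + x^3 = (-p + x)^2*(2*p + x)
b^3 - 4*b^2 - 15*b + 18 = (b - 6)*(b - 1)*(b + 3)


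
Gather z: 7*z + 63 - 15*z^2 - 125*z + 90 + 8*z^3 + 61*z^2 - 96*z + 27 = 8*z^3 + 46*z^2 - 214*z + 180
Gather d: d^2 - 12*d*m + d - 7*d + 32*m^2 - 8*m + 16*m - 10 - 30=d^2 + d*(-12*m - 6) + 32*m^2 + 8*m - 40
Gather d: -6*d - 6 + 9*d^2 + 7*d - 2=9*d^2 + d - 8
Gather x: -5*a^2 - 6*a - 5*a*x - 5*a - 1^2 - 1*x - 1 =-5*a^2 - 11*a + x*(-5*a - 1) - 2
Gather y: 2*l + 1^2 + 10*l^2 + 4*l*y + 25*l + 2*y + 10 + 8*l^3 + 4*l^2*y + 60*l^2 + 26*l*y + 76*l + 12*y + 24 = 8*l^3 + 70*l^2 + 103*l + y*(4*l^2 + 30*l + 14) + 35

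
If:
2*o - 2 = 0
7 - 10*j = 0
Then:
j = 7/10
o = 1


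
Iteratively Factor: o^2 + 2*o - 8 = (o + 4)*(o - 2)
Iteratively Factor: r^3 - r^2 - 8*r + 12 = (r - 2)*(r^2 + r - 6) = (r - 2)*(r + 3)*(r - 2)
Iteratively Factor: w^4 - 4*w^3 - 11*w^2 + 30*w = (w + 3)*(w^3 - 7*w^2 + 10*w) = (w - 5)*(w + 3)*(w^2 - 2*w) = (w - 5)*(w - 2)*(w + 3)*(w)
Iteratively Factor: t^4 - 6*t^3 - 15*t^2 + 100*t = (t - 5)*(t^3 - t^2 - 20*t) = (t - 5)^2*(t^2 + 4*t) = (t - 5)^2*(t + 4)*(t)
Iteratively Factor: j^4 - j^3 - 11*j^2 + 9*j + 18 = (j - 3)*(j^3 + 2*j^2 - 5*j - 6) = (j - 3)*(j + 3)*(j^2 - j - 2) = (j - 3)*(j + 1)*(j + 3)*(j - 2)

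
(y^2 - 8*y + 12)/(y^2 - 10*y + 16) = (y - 6)/(y - 8)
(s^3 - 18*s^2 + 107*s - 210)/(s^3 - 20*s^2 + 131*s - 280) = (s - 6)/(s - 8)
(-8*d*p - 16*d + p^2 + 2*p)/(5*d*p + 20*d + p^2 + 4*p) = (-8*d*p - 16*d + p^2 + 2*p)/(5*d*p + 20*d + p^2 + 4*p)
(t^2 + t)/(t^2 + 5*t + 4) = t/(t + 4)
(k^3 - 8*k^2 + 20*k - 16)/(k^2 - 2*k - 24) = (-k^3 + 8*k^2 - 20*k + 16)/(-k^2 + 2*k + 24)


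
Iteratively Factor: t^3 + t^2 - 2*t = (t + 2)*(t^2 - t) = (t - 1)*(t + 2)*(t)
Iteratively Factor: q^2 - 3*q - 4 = (q + 1)*(q - 4)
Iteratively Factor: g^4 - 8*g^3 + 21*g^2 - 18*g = (g - 3)*(g^3 - 5*g^2 + 6*g) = (g - 3)^2*(g^2 - 2*g) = (g - 3)^2*(g - 2)*(g)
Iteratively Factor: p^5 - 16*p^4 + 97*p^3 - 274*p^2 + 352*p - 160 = (p - 4)*(p^4 - 12*p^3 + 49*p^2 - 78*p + 40) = (p - 4)^2*(p^3 - 8*p^2 + 17*p - 10) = (p - 4)^2*(p - 2)*(p^2 - 6*p + 5) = (p - 5)*(p - 4)^2*(p - 2)*(p - 1)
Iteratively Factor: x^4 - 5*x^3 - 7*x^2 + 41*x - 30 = (x - 1)*(x^3 - 4*x^2 - 11*x + 30) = (x - 5)*(x - 1)*(x^2 + x - 6) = (x - 5)*(x - 1)*(x + 3)*(x - 2)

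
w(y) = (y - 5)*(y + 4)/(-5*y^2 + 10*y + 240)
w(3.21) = -0.06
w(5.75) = 0.06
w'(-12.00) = -0.00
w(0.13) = -0.08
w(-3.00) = -0.05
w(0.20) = -0.08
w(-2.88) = -0.05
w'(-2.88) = -0.03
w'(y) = (y - 5)*(y + 4)*(10*y - 10)/(-5*y^2 + 10*y + 240)^2 + (y - 5)/(-5*y^2 + 10*y + 240) + (y + 4)/(-5*y^2 + 10*y + 240)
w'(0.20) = 0.00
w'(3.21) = 0.02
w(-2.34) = -0.06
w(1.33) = -0.08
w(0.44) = -0.08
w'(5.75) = 0.10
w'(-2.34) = -0.02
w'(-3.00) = -0.03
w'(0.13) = -0.00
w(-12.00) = -0.23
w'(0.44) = 0.00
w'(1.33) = 0.01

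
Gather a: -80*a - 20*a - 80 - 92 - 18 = -100*a - 190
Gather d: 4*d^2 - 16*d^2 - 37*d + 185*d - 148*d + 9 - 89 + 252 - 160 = 12 - 12*d^2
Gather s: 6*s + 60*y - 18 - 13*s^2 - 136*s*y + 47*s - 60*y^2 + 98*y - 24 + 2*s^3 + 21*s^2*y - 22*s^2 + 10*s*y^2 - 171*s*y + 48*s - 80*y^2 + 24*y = 2*s^3 + s^2*(21*y - 35) + s*(10*y^2 - 307*y + 101) - 140*y^2 + 182*y - 42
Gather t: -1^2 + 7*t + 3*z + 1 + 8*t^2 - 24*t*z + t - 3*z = 8*t^2 + t*(8 - 24*z)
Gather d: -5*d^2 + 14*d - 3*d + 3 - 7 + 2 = -5*d^2 + 11*d - 2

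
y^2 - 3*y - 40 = (y - 8)*(y + 5)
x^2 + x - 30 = (x - 5)*(x + 6)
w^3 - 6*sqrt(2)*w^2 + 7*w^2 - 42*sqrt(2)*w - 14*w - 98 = (w + 7)*(w - 7*sqrt(2))*(w + sqrt(2))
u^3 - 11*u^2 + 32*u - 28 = (u - 7)*(u - 2)^2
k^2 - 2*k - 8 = (k - 4)*(k + 2)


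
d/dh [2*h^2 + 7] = 4*h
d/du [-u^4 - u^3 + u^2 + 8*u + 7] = -4*u^3 - 3*u^2 + 2*u + 8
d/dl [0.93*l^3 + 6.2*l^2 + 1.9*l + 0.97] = 2.79*l^2 + 12.4*l + 1.9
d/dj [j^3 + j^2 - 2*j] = 3*j^2 + 2*j - 2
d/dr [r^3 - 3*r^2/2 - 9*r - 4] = 3*r^2 - 3*r - 9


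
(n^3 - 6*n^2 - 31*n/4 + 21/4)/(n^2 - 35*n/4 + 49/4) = (4*n^2 + 4*n - 3)/(4*n - 7)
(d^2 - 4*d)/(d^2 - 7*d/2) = 2*(d - 4)/(2*d - 7)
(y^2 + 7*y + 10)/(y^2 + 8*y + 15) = (y + 2)/(y + 3)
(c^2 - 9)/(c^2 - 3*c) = (c + 3)/c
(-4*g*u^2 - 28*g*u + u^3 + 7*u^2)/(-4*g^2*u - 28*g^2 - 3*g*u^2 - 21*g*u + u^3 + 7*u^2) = u/(g + u)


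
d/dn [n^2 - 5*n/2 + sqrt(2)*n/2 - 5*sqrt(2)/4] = 2*n - 5/2 + sqrt(2)/2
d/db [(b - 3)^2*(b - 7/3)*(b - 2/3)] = 4*b^3 - 27*b^2 + 514*b/9 - 109/3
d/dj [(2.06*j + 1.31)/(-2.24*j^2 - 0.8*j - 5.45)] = (4.6144*j^2 + 5.8688*j - 10.179)/(5.0176*j^4 + 3.584*j^3 + 25.056*j^2 + 8.72*j + 29.7025)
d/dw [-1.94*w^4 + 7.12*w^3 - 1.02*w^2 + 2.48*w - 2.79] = -7.76*w^3 + 21.36*w^2 - 2.04*w + 2.48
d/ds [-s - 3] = -1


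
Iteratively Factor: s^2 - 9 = (s + 3)*(s - 3)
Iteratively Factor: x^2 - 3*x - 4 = (x - 4)*(x + 1)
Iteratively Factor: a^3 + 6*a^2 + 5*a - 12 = (a - 1)*(a^2 + 7*a + 12) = (a - 1)*(a + 4)*(a + 3)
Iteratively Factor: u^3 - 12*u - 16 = (u + 2)*(u^2 - 2*u - 8) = (u - 4)*(u + 2)*(u + 2)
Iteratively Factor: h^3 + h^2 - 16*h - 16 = (h + 4)*(h^2 - 3*h - 4) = (h - 4)*(h + 4)*(h + 1)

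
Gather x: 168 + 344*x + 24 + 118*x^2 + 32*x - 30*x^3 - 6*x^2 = -30*x^3 + 112*x^2 + 376*x + 192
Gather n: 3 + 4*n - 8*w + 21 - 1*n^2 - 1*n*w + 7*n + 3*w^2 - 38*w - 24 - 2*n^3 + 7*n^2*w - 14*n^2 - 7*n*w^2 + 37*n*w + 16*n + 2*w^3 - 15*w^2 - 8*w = -2*n^3 + n^2*(7*w - 15) + n*(-7*w^2 + 36*w + 27) + 2*w^3 - 12*w^2 - 54*w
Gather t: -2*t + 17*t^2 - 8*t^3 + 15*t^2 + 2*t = -8*t^3 + 32*t^2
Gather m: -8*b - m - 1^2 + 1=-8*b - m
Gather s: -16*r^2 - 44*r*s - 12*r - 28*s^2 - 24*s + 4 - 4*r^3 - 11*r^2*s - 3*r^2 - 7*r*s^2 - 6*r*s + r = -4*r^3 - 19*r^2 - 11*r + s^2*(-7*r - 28) + s*(-11*r^2 - 50*r - 24) + 4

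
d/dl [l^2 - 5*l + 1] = 2*l - 5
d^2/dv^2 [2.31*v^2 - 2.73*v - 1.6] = 4.62000000000000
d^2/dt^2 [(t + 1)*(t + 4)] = 2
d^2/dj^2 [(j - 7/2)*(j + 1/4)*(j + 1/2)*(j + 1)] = 12*j^2 - 21*j/2 - 21/2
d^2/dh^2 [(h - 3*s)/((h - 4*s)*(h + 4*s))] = 2*(-h^3 + 9*h^2*s - 48*h*s^2 + 48*s^3)/(-h^6 + 48*h^4*s^2 - 768*h^2*s^4 + 4096*s^6)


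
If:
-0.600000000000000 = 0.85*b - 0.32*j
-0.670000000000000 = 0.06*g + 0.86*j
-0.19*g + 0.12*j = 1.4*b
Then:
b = -1.21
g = 8.08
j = -1.34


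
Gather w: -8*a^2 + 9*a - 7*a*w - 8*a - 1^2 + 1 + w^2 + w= -8*a^2 + a + w^2 + w*(1 - 7*a)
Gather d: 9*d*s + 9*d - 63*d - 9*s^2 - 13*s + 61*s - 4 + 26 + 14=d*(9*s - 54) - 9*s^2 + 48*s + 36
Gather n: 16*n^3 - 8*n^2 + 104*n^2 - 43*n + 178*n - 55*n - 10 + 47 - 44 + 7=16*n^3 + 96*n^2 + 80*n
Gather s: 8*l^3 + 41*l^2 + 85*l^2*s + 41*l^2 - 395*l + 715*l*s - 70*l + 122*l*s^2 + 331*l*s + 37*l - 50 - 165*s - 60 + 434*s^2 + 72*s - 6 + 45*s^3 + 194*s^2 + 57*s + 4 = 8*l^3 + 82*l^2 - 428*l + 45*s^3 + s^2*(122*l + 628) + s*(85*l^2 + 1046*l - 36) - 112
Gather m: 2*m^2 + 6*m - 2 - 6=2*m^2 + 6*m - 8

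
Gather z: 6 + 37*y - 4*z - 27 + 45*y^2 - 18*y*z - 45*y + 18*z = 45*y^2 - 8*y + z*(14 - 18*y) - 21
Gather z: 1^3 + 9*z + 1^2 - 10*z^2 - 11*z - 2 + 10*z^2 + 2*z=0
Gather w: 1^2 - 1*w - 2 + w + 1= 0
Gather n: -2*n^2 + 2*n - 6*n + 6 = -2*n^2 - 4*n + 6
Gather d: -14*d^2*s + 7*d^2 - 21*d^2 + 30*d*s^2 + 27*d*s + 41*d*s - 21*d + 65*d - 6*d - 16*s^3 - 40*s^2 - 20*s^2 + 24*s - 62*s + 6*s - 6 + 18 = d^2*(-14*s - 14) + d*(30*s^2 + 68*s + 38) - 16*s^3 - 60*s^2 - 32*s + 12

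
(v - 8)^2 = v^2 - 16*v + 64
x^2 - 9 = (x - 3)*(x + 3)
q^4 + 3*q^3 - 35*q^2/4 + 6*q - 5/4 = (q - 1)*(q - 1/2)^2*(q + 5)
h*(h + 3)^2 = h^3 + 6*h^2 + 9*h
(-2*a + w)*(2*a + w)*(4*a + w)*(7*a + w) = -112*a^4 - 44*a^3*w + 24*a^2*w^2 + 11*a*w^3 + w^4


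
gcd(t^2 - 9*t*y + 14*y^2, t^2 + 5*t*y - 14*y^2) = -t + 2*y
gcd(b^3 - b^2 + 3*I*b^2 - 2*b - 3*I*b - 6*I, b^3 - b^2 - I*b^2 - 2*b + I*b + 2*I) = b^2 - b - 2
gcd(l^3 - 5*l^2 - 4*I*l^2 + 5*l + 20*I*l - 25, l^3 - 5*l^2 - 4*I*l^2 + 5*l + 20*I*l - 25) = l^3 + l^2*(-5 - 4*I) + l*(5 + 20*I) - 25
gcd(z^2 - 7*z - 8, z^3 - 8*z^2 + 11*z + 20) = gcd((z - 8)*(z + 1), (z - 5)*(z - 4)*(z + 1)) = z + 1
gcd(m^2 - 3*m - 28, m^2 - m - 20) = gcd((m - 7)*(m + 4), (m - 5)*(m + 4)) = m + 4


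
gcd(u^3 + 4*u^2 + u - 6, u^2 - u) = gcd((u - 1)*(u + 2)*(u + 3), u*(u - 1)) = u - 1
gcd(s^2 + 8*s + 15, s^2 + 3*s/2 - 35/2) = s + 5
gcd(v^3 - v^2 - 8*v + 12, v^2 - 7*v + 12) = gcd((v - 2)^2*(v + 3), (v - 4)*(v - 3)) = 1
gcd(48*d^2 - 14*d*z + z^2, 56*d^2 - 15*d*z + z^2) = -8*d + z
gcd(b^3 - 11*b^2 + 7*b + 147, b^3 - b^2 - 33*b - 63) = b^2 - 4*b - 21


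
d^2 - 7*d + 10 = (d - 5)*(d - 2)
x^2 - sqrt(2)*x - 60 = (x - 6*sqrt(2))*(x + 5*sqrt(2))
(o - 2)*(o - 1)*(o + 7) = o^3 + 4*o^2 - 19*o + 14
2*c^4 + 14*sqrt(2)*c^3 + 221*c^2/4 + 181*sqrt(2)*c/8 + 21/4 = (c + 3*sqrt(2))*(c + 7*sqrt(2)/2)*(sqrt(2)*c + 1/2)^2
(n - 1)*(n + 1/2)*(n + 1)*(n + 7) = n^4 + 15*n^3/2 + 5*n^2/2 - 15*n/2 - 7/2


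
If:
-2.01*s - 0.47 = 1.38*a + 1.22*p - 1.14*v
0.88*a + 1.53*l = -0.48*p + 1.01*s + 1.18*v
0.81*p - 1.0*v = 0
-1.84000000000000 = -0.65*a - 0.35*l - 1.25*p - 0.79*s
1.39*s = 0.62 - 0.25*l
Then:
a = -1.00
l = 1.20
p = 1.51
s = 0.23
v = 1.22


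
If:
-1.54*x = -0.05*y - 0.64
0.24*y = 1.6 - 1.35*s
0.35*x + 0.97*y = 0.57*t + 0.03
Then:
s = 1.18518518518519 - 0.177777777777778*y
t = 1.72169059011164*y + 0.202551834130782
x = 0.0324675324675325*y + 0.415584415584416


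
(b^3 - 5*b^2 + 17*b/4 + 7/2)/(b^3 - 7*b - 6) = (-4*b^3 + 20*b^2 - 17*b - 14)/(4*(-b^3 + 7*b + 6))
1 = 1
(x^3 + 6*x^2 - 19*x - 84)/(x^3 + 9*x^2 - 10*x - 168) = (x + 3)/(x + 6)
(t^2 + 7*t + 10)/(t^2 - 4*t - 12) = (t + 5)/(t - 6)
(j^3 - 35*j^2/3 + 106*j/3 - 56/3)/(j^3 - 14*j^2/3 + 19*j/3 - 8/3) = (3*j^3 - 35*j^2 + 106*j - 56)/(3*j^3 - 14*j^2 + 19*j - 8)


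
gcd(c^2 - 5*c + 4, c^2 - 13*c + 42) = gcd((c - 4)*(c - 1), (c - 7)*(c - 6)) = 1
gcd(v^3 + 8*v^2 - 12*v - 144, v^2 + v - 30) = v + 6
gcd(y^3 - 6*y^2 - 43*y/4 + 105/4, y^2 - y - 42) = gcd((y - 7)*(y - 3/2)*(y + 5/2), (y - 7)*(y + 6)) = y - 7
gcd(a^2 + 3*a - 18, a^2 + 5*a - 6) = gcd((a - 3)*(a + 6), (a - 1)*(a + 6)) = a + 6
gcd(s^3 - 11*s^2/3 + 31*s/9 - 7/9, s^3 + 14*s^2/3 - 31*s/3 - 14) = s - 7/3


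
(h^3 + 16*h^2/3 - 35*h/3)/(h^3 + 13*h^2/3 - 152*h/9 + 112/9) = 3*h*(3*h - 5)/(9*h^2 - 24*h + 16)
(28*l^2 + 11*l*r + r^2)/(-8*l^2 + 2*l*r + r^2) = (7*l + r)/(-2*l + r)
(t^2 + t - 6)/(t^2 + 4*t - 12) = (t + 3)/(t + 6)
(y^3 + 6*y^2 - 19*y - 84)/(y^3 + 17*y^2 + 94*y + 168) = (y^2 - y - 12)/(y^2 + 10*y + 24)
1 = 1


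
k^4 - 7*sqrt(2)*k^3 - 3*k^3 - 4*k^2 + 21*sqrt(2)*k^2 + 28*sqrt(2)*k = k*(k - 4)*(k + 1)*(k - 7*sqrt(2))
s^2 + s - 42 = (s - 6)*(s + 7)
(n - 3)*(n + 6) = n^2 + 3*n - 18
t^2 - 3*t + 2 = (t - 2)*(t - 1)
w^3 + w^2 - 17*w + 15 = (w - 3)*(w - 1)*(w + 5)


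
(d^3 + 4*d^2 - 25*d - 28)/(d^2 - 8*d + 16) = (d^2 + 8*d + 7)/(d - 4)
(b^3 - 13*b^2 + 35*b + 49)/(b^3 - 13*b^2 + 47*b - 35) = (b^2 - 6*b - 7)/(b^2 - 6*b + 5)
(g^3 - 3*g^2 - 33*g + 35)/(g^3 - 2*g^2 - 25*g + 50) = (g^2 - 8*g + 7)/(g^2 - 7*g + 10)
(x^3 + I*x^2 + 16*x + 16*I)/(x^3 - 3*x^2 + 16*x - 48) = (x + I)/(x - 3)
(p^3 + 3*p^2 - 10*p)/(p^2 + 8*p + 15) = p*(p - 2)/(p + 3)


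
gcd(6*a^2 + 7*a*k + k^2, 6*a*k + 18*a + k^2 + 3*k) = 6*a + k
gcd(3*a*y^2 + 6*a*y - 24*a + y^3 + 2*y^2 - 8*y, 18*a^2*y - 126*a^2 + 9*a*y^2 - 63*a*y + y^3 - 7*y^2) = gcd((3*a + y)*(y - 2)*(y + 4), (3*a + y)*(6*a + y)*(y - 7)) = 3*a + y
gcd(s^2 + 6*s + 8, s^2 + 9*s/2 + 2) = s + 4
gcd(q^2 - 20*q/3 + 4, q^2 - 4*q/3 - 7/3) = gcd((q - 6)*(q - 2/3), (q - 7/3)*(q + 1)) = 1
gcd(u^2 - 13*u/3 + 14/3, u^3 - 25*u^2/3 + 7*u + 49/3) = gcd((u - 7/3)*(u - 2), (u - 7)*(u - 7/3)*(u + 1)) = u - 7/3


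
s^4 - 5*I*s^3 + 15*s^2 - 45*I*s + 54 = (s - 6*I)*(s - 3*I)*(s + I)*(s + 3*I)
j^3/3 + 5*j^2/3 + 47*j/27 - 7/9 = (j/3 + 1)*(j - 1/3)*(j + 7/3)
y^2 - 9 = (y - 3)*(y + 3)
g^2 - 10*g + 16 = (g - 8)*(g - 2)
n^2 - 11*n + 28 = (n - 7)*(n - 4)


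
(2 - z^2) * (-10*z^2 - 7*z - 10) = 10*z^4 + 7*z^3 - 10*z^2 - 14*z - 20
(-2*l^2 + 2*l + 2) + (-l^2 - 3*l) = -3*l^2 - l + 2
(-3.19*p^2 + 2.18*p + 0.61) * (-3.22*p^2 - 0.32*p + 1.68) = 10.2718*p^4 - 5.9988*p^3 - 8.021*p^2 + 3.4672*p + 1.0248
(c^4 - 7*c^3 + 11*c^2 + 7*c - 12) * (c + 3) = c^5 - 4*c^4 - 10*c^3 + 40*c^2 + 9*c - 36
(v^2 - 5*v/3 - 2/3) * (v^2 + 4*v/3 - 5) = v^4 - v^3/3 - 71*v^2/9 + 67*v/9 + 10/3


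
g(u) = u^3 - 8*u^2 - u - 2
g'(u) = 3*u^2 - 16*u - 1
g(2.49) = -38.65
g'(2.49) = -22.24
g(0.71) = -6.38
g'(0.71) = -10.85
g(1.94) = -26.75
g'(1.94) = -20.75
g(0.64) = -5.65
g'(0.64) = -10.01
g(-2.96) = -95.07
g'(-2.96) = 72.64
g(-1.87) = -34.64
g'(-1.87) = 39.41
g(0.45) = -3.98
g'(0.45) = -7.59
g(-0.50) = -3.62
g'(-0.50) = 7.75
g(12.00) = 562.00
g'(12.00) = 239.00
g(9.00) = 70.00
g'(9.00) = 98.00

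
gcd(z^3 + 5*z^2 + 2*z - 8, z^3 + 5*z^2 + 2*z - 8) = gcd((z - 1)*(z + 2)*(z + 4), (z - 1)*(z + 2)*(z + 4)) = z^3 + 5*z^2 + 2*z - 8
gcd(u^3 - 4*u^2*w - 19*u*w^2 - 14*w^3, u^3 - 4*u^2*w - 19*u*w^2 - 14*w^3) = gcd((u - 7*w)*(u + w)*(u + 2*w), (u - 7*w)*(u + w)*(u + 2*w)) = u^3 - 4*u^2*w - 19*u*w^2 - 14*w^3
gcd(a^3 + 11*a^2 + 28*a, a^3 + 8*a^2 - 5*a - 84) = a^2 + 11*a + 28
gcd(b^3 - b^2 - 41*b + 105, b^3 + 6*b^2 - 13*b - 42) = b^2 + 4*b - 21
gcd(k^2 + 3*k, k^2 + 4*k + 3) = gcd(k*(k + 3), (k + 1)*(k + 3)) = k + 3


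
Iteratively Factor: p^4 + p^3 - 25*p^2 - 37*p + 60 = (p - 1)*(p^3 + 2*p^2 - 23*p - 60) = (p - 1)*(p + 4)*(p^2 - 2*p - 15) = (p - 1)*(p + 3)*(p + 4)*(p - 5)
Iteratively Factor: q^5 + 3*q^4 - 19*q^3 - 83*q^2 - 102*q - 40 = (q + 4)*(q^4 - q^3 - 15*q^2 - 23*q - 10) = (q + 1)*(q + 4)*(q^3 - 2*q^2 - 13*q - 10) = (q + 1)*(q + 2)*(q + 4)*(q^2 - 4*q - 5) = (q - 5)*(q + 1)*(q + 2)*(q + 4)*(q + 1)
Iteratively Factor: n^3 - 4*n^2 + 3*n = (n)*(n^2 - 4*n + 3) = n*(n - 3)*(n - 1)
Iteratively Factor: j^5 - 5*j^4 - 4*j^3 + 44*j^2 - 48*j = (j - 2)*(j^4 - 3*j^3 - 10*j^2 + 24*j) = (j - 2)*(j + 3)*(j^3 - 6*j^2 + 8*j) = (j - 4)*(j - 2)*(j + 3)*(j^2 - 2*j) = j*(j - 4)*(j - 2)*(j + 3)*(j - 2)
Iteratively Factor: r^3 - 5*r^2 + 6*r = (r)*(r^2 - 5*r + 6) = r*(r - 2)*(r - 3)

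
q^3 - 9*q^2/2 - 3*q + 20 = (q - 4)*(q - 5/2)*(q + 2)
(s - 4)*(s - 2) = s^2 - 6*s + 8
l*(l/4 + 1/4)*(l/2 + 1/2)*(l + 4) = l^4/8 + 3*l^3/4 + 9*l^2/8 + l/2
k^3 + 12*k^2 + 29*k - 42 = (k - 1)*(k + 6)*(k + 7)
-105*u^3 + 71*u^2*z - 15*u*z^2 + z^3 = (-7*u + z)*(-5*u + z)*(-3*u + z)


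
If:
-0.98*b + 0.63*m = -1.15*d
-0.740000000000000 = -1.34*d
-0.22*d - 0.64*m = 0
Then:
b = 0.53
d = 0.55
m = -0.19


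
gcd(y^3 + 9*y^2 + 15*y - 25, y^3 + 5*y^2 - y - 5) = y^2 + 4*y - 5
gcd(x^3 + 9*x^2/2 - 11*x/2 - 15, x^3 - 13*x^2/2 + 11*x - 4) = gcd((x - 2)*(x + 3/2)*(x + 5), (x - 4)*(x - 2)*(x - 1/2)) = x - 2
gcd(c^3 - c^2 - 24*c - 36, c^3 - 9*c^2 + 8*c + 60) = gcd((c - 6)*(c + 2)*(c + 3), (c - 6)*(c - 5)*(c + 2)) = c^2 - 4*c - 12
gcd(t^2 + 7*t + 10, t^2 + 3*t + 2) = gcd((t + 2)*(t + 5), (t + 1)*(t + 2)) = t + 2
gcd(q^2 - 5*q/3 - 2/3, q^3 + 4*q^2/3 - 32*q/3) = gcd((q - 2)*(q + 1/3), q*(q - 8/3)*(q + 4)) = 1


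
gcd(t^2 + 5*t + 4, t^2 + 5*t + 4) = t^2 + 5*t + 4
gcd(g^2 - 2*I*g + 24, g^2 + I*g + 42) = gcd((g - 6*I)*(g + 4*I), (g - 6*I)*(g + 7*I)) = g - 6*I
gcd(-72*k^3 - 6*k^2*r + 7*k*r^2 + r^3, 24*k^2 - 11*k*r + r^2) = -3*k + r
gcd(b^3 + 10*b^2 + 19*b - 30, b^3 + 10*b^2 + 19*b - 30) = b^3 + 10*b^2 + 19*b - 30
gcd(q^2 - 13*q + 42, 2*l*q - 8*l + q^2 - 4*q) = 1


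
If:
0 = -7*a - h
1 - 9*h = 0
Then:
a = -1/63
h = 1/9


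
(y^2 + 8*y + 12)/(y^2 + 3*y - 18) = (y + 2)/(y - 3)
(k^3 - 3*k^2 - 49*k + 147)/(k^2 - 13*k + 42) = (k^2 + 4*k - 21)/(k - 6)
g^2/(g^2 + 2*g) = g/(g + 2)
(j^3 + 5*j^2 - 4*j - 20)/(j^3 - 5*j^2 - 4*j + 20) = (j + 5)/(j - 5)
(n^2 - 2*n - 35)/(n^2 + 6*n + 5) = (n - 7)/(n + 1)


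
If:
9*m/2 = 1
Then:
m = 2/9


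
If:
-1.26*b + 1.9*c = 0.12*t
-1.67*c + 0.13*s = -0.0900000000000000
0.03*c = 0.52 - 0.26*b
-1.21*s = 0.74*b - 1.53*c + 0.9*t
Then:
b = 1.93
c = 0.62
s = 7.32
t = -10.37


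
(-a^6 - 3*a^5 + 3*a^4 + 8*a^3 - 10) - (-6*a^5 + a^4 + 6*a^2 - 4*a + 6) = -a^6 + 3*a^5 + 2*a^4 + 8*a^3 - 6*a^2 + 4*a - 16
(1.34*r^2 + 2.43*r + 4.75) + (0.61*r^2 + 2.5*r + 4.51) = 1.95*r^2 + 4.93*r + 9.26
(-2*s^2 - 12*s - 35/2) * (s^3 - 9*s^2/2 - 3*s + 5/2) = -2*s^5 - 3*s^4 + 85*s^3/2 + 439*s^2/4 + 45*s/2 - 175/4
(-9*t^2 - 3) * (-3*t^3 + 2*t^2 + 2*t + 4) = 27*t^5 - 18*t^4 - 9*t^3 - 42*t^2 - 6*t - 12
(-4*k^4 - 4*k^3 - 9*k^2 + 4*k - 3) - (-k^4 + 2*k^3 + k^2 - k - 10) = -3*k^4 - 6*k^3 - 10*k^2 + 5*k + 7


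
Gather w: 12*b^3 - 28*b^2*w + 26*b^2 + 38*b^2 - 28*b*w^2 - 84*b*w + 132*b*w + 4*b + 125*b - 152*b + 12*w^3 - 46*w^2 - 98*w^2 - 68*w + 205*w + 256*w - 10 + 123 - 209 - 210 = 12*b^3 + 64*b^2 - 23*b + 12*w^3 + w^2*(-28*b - 144) + w*(-28*b^2 + 48*b + 393) - 306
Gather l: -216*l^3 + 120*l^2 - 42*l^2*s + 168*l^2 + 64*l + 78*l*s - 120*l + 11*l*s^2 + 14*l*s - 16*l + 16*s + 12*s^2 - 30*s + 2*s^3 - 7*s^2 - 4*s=-216*l^3 + l^2*(288 - 42*s) + l*(11*s^2 + 92*s - 72) + 2*s^3 + 5*s^2 - 18*s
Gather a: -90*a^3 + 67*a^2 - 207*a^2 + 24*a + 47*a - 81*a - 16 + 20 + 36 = -90*a^3 - 140*a^2 - 10*a + 40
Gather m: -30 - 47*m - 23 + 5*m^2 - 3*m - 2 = 5*m^2 - 50*m - 55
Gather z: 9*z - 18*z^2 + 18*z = -18*z^2 + 27*z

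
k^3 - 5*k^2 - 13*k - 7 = (k - 7)*(k + 1)^2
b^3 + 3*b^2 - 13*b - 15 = (b - 3)*(b + 1)*(b + 5)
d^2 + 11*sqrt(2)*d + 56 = (d + 4*sqrt(2))*(d + 7*sqrt(2))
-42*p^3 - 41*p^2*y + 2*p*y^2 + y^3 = (-6*p + y)*(p + y)*(7*p + y)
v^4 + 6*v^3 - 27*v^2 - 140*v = v*(v - 5)*(v + 4)*(v + 7)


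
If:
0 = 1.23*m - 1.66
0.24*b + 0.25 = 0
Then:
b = -1.04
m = 1.35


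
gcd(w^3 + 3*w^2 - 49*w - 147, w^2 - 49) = w^2 - 49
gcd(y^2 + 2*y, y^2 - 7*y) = y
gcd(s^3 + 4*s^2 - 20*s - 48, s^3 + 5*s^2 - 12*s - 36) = s^2 + 8*s + 12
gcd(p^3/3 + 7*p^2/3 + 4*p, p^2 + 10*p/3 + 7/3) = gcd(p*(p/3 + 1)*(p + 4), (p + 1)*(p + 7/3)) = 1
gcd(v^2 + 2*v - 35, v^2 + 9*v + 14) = v + 7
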